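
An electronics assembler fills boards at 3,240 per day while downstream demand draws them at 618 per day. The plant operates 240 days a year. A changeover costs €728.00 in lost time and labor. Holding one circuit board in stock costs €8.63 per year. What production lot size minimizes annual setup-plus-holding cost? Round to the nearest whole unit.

Annual demand D = 618 × 240 = 148,320.
Production build-up factor (1 − d/p) = 1 − 618/3,240 = 0.8093.
Q* = √(2DS / (H(1 − d/p))) = √(2 × 148,320 × 728 / (8.63 × 0.8093)).
= √(215,953,920 / 6.9839) ≈ 5560.724.

Q* ≈ 5,561 boards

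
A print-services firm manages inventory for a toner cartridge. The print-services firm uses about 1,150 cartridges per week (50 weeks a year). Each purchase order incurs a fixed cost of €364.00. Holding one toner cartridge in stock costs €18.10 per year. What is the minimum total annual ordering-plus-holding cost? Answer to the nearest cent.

TC* ≈ €27,525.73

Annual demand D = 1,150 × 50 = 57,500.
Q* = √(2DS/H) = √(2 × 57,500 × 364 / 18.1) ≈ 1520.76.
At Q*, ordering cost (D/Q*)S equals holding cost (Q*/2)H, each = √(DSH/2).
Minimum total = √(2DSH) = √(2 × 57,500 × 364 × 18.1) ≈ 27525.733.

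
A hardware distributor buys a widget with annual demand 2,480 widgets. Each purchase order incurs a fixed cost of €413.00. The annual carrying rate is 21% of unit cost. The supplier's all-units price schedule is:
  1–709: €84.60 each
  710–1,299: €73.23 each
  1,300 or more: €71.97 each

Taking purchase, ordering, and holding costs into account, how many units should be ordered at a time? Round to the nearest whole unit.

Holding cost per unit per year at price C is H = 0.21·C.
Evaluate total cost at each tier's feasible EOQ or, if the EOQ is below the tier, at the tier's minimum quantity.
EOQ at €84.60 = 339.6 (feasible in tier 1): TC = 2,480×€84.60 + (2,480/339.6)×413 + (339.6/2)×0.21×€84.60 = €215,840.69.
EOQ at €73.23 = 365.0 < 710, so use break Q=710: TC = 2,480×€73.23 + (2,480/710.0)×413 + (710.0/2)×0.21×€73.23 = €188,512.29.
EOQ at €71.97 = 368.2 < 1300, so use break Q=1300: TC = 2,480×€71.97 + (2,480/1300.0)×413 + (1300.0/2)×0.21×€71.97 = €189,097.38.
Lowest total cost is €188,512.29 at Q = 710.0.

Q* ≈ 710 widgets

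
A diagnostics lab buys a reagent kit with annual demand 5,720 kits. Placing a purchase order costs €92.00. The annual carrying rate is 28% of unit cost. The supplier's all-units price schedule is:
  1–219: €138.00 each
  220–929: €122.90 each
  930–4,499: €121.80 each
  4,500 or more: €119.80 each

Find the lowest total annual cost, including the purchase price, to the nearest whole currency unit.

Holding cost per unit per year at price C is H = 0.28·C.
For each price level, check whether its EOQ is feasible; otherwise the best quantity at that price is the breakpoint.
EOQ at €138.00 = 165.0 (feasible in tier 1): TC = 5,720×€138.00 + (5,720/165.0)×92 + (165.0/2)×0.28×€138.00 = €795,737.13.
EOQ at €122.90 = 174.9 < 220, so use break Q=220: TC = 5,720×€122.90 + (5,720/220.0)×92 + (220.0/2)×0.28×€122.90 = €709,165.32.
EOQ at €121.80 = 175.7 < 930, so use break Q=930: TC = 5,720×€121.80 + (5,720/930.0)×92 + (930.0/2)×0.28×€121.80 = €713,120.21.
EOQ at €119.80 = 177.1 < 4500, so use break Q=4500: TC = 5,720×€119.80 + (5,720/4500.0)×92 + (4500.0/2)×0.28×€119.80 = €760,846.94.
Lowest total cost among the candidates is at Q = 220.0.

TC* ≈ €709,165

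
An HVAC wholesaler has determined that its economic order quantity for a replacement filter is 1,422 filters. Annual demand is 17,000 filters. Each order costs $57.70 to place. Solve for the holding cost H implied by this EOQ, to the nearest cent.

H ≈ $0.97

Invert the EOQ relation Q*² = 2DS/H.
From Q* = √(2DS/H): H = 2DS / Q*² = 2 × 17,000 × 57.7 / 1,422² = 0.9702.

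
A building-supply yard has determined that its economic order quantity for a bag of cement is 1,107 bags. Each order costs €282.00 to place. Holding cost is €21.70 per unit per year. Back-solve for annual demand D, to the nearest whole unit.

Squaring Q* = √(2DS/H) gives Q*² = 2DS/H.
From Q* = √(2DS/H): D = Q*²H / (2S) = 1,107² × 21.7 / (2 × 282) = 47149.368.

D ≈ 47,149 bags per year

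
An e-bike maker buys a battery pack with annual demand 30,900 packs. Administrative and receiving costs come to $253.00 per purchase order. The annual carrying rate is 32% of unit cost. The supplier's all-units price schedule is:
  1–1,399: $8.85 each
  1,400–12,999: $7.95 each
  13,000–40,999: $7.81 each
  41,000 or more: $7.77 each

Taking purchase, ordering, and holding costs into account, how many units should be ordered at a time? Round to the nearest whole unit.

Holding cost per unit per year at price C is H = 0.32·C.
Candidates are each tier's EOQ (if it falls in that tier) and each price-break quantity.
Tier 1 ($8.85): EOQ = 2349.7 exceeds tier's upper bound 1399, so this tier is dominated.
EOQ at $7.95 = 2479.1 (feasible in tier 2): TC = 30,900×$7.95 + (30,900/2479.1)×253 + (2479.1/2)×0.32×$7.95 = $251,961.86.
EOQ at $7.81 = 2501.2 < 13000, so use break Q=13000: TC = 30,900×$7.81 + (30,900/13000.0)×253 + (13000.0/2)×0.32×$7.81 = $258,175.16.
EOQ at $7.77 = 2507.7 < 41000, so use break Q=41000: TC = 30,900×$7.77 + (30,900/41000.0)×253 + (41000.0/2)×0.32×$7.77 = $291,254.88.
Lowest total cost is $251,961.86 at Q = 2479.1.

Q* ≈ 2,479 packs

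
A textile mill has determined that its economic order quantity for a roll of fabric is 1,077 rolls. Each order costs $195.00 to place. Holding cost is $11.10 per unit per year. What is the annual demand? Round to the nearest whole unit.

D ≈ 33,013 rolls per year

Invert the EOQ relation Q*² = 2DS/H.
From Q* = √(2DS/H): D = Q*²H / (2S) = 1,077² × 11.1 / (2 × 195) = 33013.364.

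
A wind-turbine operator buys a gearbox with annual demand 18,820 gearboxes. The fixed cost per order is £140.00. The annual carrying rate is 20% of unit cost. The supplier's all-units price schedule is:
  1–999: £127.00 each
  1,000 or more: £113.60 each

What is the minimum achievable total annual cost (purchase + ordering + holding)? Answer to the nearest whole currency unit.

Holding cost per unit per year at price C is H = 0.20·C.
Evaluate total cost at each tier's feasible EOQ or, if the EOQ is below the tier, at the tier's minimum quantity.
EOQ at £127.00 = 455.5 (feasible in tier 1): TC = 18,820×£127.00 + (18,820/455.5)×140 + (455.5/2)×0.20×£127.00 = £2,401,709.26.
EOQ at £113.60 = 481.6 < 1000, so use break Q=1000: TC = 18,820×£113.60 + (18,820/1000.0)×140 + (1000.0/2)×0.20×£113.60 = £2,151,946.80.
Lowest total cost among the candidates is at Q = 1000.0.

TC* ≈ £2,151,947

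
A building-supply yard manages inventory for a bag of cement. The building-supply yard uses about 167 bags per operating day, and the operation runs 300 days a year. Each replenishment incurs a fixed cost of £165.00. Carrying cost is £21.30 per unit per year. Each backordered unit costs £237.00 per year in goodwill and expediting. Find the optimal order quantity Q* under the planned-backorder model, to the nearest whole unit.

Annual demand D = 167 × 300 = 50,100.
With planned backorders, Q* = √(2DS/H) · √((H+B)/B).
√(2DS/H) = √(2 × 50,100 × 165 / 21.3) = 881.021.
√((H+B)/B) = √((21.3+237)/237) = 1.0440.
Q* ≈ 919.759.

Q* ≈ 920 bags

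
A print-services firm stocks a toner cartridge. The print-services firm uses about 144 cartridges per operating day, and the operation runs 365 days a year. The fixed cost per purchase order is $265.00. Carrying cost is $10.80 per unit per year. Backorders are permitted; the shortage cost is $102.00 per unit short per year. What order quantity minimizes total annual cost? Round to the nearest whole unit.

Q* ≈ 1,689 cartridges

Annual demand D = 144 × 365 = 52,560.
With planned backorders, Q* = √(2DS/H) · √((H+B)/B).
√(2DS/H) = √(2 × 52,560 × 265 / 10.8) = 1606.030.
√((H+B)/B) = √((10.8+102)/102) = 1.0516.
Q* ≈ 1688.917.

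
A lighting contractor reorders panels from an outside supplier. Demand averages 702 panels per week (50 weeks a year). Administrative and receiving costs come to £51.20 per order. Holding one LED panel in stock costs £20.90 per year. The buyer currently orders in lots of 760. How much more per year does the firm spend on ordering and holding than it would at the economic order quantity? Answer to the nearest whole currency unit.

Annual demand D = 702 × 50 = 35,100.
EOQ = √(2DS/H) = √(2 × 35,100 × 51.2 / 20.9) ≈ 414.70.
Cost at Q* = (D/Q*)S + (Q*/2)H = √(2DSH) ≈ £8,667.16.
Cost at Q = 760: (35,100/760)×51.2 + (760/2)×20.9 = £2,364.63 + £7,942.00 = £10,306.63.
Excess = £10,306.63 − £8,667.16 = £1,639.47.

Extra cost ≈ £1,639 per year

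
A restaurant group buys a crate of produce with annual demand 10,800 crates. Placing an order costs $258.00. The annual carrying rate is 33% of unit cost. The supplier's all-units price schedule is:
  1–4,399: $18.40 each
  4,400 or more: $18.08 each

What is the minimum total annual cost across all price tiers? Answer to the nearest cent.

Holding cost per unit per year at price C is H = 0.33·C.
Candidates are each tier's EOQ (if it falls in that tier) and each price-break quantity.
EOQ at $18.40 = 958.0 (feasible in tier 1): TC = 10,800×$18.40 + (10,800/958.0)×258 + (958.0/2)×0.33×$18.40 = $204,537.05.
EOQ at $18.08 = 966.5 < 4400, so use break Q=4400: TC = 10,800×$18.08 + (10,800/4400.0)×258 + (4400.0/2)×0.33×$18.08 = $209,023.35.
Lowest total cost among the candidates is at Q = 958.0.

TC* ≈ $204,537.05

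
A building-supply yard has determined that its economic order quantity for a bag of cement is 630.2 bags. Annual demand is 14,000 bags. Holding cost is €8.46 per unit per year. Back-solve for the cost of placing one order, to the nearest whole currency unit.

The basic EOQ model gives Q* = √(2DS/H); rearrange for the unknown.
From Q* = √(2DS/H): S = Q*²H / (2D) = 630.2² × 8.46 / (2 × 14,000) = 119.9967.

S ≈ €120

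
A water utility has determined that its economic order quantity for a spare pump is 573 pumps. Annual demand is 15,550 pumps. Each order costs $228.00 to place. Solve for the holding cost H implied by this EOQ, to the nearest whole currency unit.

H ≈ $22

Invert the EOQ relation Q*² = 2DS/H.
From Q* = √(2DS/H): H = 2DS / Q*² = 2 × 15,550 × 228 / 573² = 21.5966.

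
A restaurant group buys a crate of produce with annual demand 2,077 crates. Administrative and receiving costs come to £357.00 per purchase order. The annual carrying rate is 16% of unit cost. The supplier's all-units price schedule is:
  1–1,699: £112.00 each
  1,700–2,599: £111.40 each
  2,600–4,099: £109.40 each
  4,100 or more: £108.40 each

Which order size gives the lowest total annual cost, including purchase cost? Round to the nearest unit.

Q* ≈ 288 crates

Holding cost per unit per year at price C is H = 0.16·C.
Evaluate total cost at each tier's feasible EOQ or, if the EOQ is below the tier, at the tier's minimum quantity.
EOQ at £112.00 = 287.7 (feasible in tier 1): TC = 2,077×£112.00 + (2,077/287.7)×357 + (287.7/2)×0.16×£112.00 = £237,779.09.
EOQ at £111.40 = 288.4 < 1700, so use break Q=1700: TC = 2,077×£111.40 + (2,077/1700.0)×357 + (1700.0/2)×0.16×£111.40 = £246,964.37.
EOQ at £109.40 = 291.1 < 2600, so use break Q=2600: TC = 2,077×£109.40 + (2,077/2600.0)×357 + (2600.0/2)×0.16×£109.40 = £250,264.19.
EOQ at £108.40 = 292.4 < 4100, so use break Q=4100: TC = 2,077×£108.40 + (2,077/4100.0)×357 + (4100.0/2)×0.16×£108.40 = £260,882.85.
Lowest total cost is £237,779.09 at Q = 287.7.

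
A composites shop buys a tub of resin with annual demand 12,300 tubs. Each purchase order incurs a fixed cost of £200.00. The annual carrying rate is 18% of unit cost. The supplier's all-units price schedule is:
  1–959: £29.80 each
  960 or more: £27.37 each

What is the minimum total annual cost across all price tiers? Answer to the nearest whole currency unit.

TC* ≈ £341,574

Holding cost per unit per year at price C is H = 0.18·C.
Candidates are each tier's EOQ (if it falls in that tier) and each price-break quantity.
EOQ at £29.80 = 957.7 (feasible in tier 1): TC = 12,300×£29.80 + (12,300/957.7)×200 + (957.7/2)×0.18×£29.80 = £371,677.21.
EOQ at £27.37 = 999.3 (feasible in tier 2): TC = 12,300×£27.37 + (12,300/999.3)×200 + (999.3/2)×0.18×£27.37 = £341,574.30.
Lowest total cost among the candidates is at Q = 999.3.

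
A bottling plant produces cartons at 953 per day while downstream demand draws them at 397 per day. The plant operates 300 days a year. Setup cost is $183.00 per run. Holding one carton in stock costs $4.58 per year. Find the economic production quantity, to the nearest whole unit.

Annual demand D = 397 × 300 = 119,100.
Production build-up factor (1 − d/p) = 1 − 397/953 = 0.5834.
Q* = √(2DS / (H(1 − d/p))) = √(2 × 119,100 × 183 / (4.58 × 0.5834)).
= √(43,590,600 / 2.6721) ≈ 4038.990.

Q* ≈ 4,039 cartons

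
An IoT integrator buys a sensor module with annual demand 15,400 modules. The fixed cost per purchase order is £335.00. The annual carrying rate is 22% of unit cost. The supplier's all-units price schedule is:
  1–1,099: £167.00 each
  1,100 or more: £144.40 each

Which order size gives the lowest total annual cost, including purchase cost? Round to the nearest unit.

Q* ≈ 1,100 modules

Holding cost per unit per year at price C is H = 0.22·C.
For each price level, check whether its EOQ is feasible; otherwise the best quantity at that price is the breakpoint.
EOQ at £167.00 = 529.9 (feasible in tier 1): TC = 15,400×£167.00 + (15,400/529.9)×335 + (529.9/2)×0.22×£167.00 = £2,591,270.06.
EOQ at £144.40 = 569.9 < 1100, so use break Q=1100: TC = 15,400×£144.40 + (15,400/1100.0)×335 + (1100.0/2)×0.22×£144.40 = £2,245,922.40.
Lowest total cost is £2,245,922.40 at Q = 1100.0.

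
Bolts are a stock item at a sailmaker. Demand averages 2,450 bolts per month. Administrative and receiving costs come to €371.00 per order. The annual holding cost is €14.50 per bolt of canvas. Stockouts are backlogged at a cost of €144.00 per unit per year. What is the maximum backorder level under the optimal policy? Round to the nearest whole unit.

Annual demand D = 2,450 × 12 = 29,400.
With planned backorders, Q* = √(2DS/H) · √((H+B)/B).
√(2DS/H) = √(2 × 29,400 × 371 / 14.5) = 1226.568.
√((H+B)/B) = √((14.5+144)/144) = 1.0491.
Q* ≈ 1286.841.
S* = Q* · H/(H+B) = 1286.841 × 14.5/158.5 ≈ 117.724.

S* ≈ 118 bolts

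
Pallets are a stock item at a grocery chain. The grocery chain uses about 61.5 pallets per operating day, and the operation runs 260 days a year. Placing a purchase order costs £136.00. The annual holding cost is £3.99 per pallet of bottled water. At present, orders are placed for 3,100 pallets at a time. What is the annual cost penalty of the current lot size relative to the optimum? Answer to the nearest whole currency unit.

Annual demand D = 61.5 × 260 = 15,990.
EOQ = √(2DS/H) = √(2 × 15,990 × 136 / 3.99) ≈ 1044.05.
Cost at Q* = (D/Q*)S + (Q*/2)H = √(2DSH) ≈ £4,165.77.
Cost at Q = 3,100: (15,990/3,100)×136 + (3,100/2)×3.99 = £701.50 + £6,184.50 = £6,886.00.
Excess = £6,886.00 − £4,165.77 = £2,720.23.

Extra cost ≈ £2,720 per year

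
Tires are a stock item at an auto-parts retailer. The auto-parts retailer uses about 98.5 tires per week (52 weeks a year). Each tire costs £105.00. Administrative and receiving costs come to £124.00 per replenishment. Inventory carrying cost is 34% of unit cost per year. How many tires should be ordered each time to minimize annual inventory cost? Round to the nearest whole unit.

Annual demand D = 98.5 × 52 = 5,122.
Holding cost H = 0.34 × £105.00 = £35.7000 per unit per year.
EOQ = √(2DS / H) = √(2 × 5,122 × 124 / 35.7).
= √(1,270,256 / 35.7) = √35,581.4006 ≈ 188.630.

Q* ≈ 189 tires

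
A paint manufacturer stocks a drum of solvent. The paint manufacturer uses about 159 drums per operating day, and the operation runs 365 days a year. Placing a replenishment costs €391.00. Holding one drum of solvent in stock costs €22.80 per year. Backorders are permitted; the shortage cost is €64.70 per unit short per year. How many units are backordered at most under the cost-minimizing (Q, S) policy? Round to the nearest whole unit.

Annual demand D = 159 × 365 = 58,035.
With planned backorders, Q* = √(2DS/H) · √((H+B)/B).
√(2DS/H) = √(2 × 58,035 × 391 / 22.8) = 1410.850.
√((H+B)/B) = √((22.8+64.7)/64.7) = 1.1629.
Q* ≈ 1640.714.
S* = Q* · H/(H+B) = 1640.714 × 22.8/87.5 ≈ 427.523.

S* ≈ 428 drums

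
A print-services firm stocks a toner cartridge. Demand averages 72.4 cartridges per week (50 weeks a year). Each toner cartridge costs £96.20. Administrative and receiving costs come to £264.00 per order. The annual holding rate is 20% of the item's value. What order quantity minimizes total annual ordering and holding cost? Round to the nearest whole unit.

Q* ≈ 315 cartridges

Annual demand D = 72.4 × 50 = 3,620.
Holding cost H = 0.20 × £96.20 = £19.2400 per unit per year.
EOQ = √(2DS / H) = √(2 × 3,620 × 264 / 19.24).
= √(1,911,360 / 19.24) = √99,343.0353 ≈ 315.187.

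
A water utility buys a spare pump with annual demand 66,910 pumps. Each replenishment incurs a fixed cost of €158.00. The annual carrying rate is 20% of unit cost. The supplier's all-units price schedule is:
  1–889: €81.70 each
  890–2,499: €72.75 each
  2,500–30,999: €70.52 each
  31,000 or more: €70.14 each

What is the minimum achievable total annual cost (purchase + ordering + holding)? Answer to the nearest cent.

TC* ≈ €4,740,351.91

Holding cost per unit per year at price C is H = 0.20·C.
Evaluate total cost at each tier's feasible EOQ or, if the EOQ is below the tier, at the tier's minimum quantity.
Tier 1 (€81.70): EOQ = 1137.5 exceeds tier's upper bound 889, so this tier is dominated.
EOQ at €72.75 = 1205.5 (feasible in tier 2): TC = 66,910×€72.75 + (66,910/1205.5)×158 + (1205.5/2)×0.20×€72.75 = €4,885,242.14.
EOQ at €70.52 = 1224.4 < 2500, so use break Q=2500: TC = 66,910×€70.52 + (66,910/2500.0)×158 + (2500.0/2)×0.20×€70.52 = €4,740,351.91.
EOQ at €70.14 = 1227.7 < 31000, so use break Q=31000: TC = 66,910×€70.14 + (66,910/31000.0)×158 + (31000.0/2)×0.20×€70.14 = €4,910,842.43.
Lowest total cost among the candidates is at Q = 2500.0.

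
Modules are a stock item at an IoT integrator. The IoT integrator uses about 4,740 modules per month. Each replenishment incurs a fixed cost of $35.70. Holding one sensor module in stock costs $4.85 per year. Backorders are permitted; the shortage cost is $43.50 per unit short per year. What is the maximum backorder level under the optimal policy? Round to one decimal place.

S* ≈ 96.8 modules

Annual demand D = 4,740 × 12 = 56,880.
With planned backorders, Q* = √(2DS/H) · √((H+B)/B).
√(2DS/H) = √(2 × 56,880 × 35.7 / 4.85) = 915.078.
√((H+B)/B) = √((4.85+43.5)/43.5) = 1.0543.
Q* ≈ 964.743.
S* = Q* · H/(H+B) = 964.743 × 4.85/48.35 ≈ 96.774.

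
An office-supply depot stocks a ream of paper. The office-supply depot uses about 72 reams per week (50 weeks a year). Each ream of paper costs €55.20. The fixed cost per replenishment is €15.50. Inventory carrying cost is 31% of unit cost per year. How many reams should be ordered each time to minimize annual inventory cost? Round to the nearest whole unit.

Annual demand D = 72 × 50 = 3,600.
Holding cost H = 0.31 × €55.20 = €17.1120 per unit per year.
EOQ = √(2DS / H) = √(2 × 3,600 × 15.5 / 17.112).
= √(111,600 / 17.112) = √6,521.7391 ≈ 80.757.

Q* ≈ 81 reams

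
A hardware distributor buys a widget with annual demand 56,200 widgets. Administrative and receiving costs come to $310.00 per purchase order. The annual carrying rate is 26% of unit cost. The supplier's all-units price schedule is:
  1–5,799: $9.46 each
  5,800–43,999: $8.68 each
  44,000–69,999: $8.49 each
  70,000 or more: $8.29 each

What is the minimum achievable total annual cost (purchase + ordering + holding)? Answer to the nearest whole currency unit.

TC* ≈ $497,365

Holding cost per unit per year at price C is H = 0.26·C.
For each price level, check whether its EOQ is feasible; otherwise the best quantity at that price is the breakpoint.
EOQ at $9.46 = 3763.8 (feasible in tier 1): TC = 56,200×$9.46 + (56,200/3763.8)×310 + (3763.8/2)×0.26×$9.46 = $540,909.55.
EOQ at $8.68 = 3929.3 < 5800, so use break Q=5800: TC = 56,200×$8.68 + (56,200/5800.0)×310 + (5800.0/2)×0.26×$8.68 = $497,364.51.
EOQ at $8.49 = 3973.0 < 44000, so use break Q=44000: TC = 56,200×$8.49 + (56,200/44000.0)×310 + (44000.0/2)×0.26×$8.49 = $526,096.75.
EOQ at $8.29 = 4020.7 < 70000, so use break Q=70000: TC = 56,200×$8.29 + (56,200/70000.0)×310 + (70000.0/2)×0.26×$8.29 = $541,585.89.
Lowest total cost among the candidates is at Q = 5800.0.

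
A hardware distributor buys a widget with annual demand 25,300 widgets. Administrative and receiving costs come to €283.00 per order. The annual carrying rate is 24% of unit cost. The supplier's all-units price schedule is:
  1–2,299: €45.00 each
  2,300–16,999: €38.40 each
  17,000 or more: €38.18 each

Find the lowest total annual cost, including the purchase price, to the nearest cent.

Holding cost per unit per year at price C is H = 0.24·C.
For each price level, check whether its EOQ is feasible; otherwise the best quantity at that price is the breakpoint.
EOQ at €45.00 = 1151.5 (feasible in tier 1): TC = 25,300×€45.00 + (25,300/1151.5)×283 + (1151.5/2)×0.24×€45.00 = €1,150,935.99.
EOQ at €38.40 = 1246.5 < 2300, so use break Q=2300: TC = 25,300×€38.40 + (25,300/2300.0)×283 + (2300.0/2)×0.24×€38.40 = €985,231.40.
EOQ at €38.18 = 1250.1 < 17000, so use break Q=17000: TC = 25,300×€38.18 + (25,300/17000.0)×283 + (17000.0/2)×0.24×€38.18 = €1,044,262.37.
Lowest total cost among the candidates is at Q = 2300.0.

TC* ≈ €985,231.40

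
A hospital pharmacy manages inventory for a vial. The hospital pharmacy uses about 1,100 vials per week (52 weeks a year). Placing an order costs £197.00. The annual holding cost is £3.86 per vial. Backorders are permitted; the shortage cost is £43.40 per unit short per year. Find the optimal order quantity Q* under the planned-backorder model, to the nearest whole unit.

Annual demand D = 1,100 × 52 = 57,200.
With planned backorders, Q* = √(2DS/H) · √((H+B)/B).
√(2DS/H) = √(2 × 57,200 × 197 / 3.86) = 2416.309.
√((H+B)/B) = √((3.86+43.4)/43.4) = 1.0435.
Q* ≈ 2521.474.

Q* ≈ 2,521 vials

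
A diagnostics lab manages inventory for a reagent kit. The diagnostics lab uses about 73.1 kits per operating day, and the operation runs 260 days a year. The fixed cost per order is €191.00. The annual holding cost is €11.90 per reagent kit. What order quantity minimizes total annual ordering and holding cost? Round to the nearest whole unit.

Q* ≈ 781 kits

Annual demand D = 73.1 × 260 = 19,006.
EOQ = √(2DS / H) = √(2 × 19,006 × 191 / 11.9).
= √(7,260,292 / 11.9) = √610,108.5714 ≈ 781.094.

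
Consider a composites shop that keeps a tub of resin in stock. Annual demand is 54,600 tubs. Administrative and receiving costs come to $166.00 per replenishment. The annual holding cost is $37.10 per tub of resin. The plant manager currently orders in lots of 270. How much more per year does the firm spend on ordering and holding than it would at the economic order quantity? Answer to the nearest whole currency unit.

Extra cost ≈ $12,644 per year

EOQ = √(2DS/H) = √(2 × 54,600 × 166 / 37.1) ≈ 699.00.
Cost at Q* = (D/Q*)S + (Q*/2)H = √(2DSH) ≈ $25,932.97.
Cost at Q = 270: (54,600/270)×166 + (270/2)×37.1 = $33,568.89 + $5,008.50 = $38,577.39.
Excess = $38,577.39 − $25,932.97 = $12,644.42.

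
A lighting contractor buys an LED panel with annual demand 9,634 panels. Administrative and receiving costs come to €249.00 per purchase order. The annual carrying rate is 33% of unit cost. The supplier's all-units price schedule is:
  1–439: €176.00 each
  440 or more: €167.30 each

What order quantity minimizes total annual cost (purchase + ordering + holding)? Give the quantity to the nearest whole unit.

Holding cost per unit per year at price C is H = 0.33·C.
Evaluate total cost at each tier's feasible EOQ or, if the EOQ is below the tier, at the tier's minimum quantity.
EOQ at €176.00 = 287.4 (feasible in tier 1): TC = 9,634×€176.00 + (9,634/287.4)×249 + (287.4/2)×0.33×€176.00 = €1,712,276.88.
EOQ at €167.30 = 294.8 < 440, so use break Q=440: TC = 9,634×€167.30 + (9,634/440.0)×249 + (440.0/2)×0.33×€167.30 = €1,629,366.15.
Lowest total cost is €1,629,366.15 at Q = 440.0.

Q* ≈ 440 panels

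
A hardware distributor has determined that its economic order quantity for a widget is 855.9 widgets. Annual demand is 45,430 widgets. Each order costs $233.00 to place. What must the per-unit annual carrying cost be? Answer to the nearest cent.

H ≈ $28.90

Invert the EOQ relation Q*² = 2DS/H.
From Q* = √(2DS/H): H = 2DS / Q*² = 2 × 45,430 × 233 / 855.9² = 28.8990.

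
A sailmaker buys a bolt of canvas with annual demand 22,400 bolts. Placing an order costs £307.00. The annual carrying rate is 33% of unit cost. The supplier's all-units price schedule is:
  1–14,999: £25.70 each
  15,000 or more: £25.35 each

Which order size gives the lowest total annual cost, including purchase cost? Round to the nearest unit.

Q* ≈ 1,273 bolts

Holding cost per unit per year at price C is H = 0.33·C.
For each price level, check whether its EOQ is feasible; otherwise the best quantity at that price is the breakpoint.
EOQ at £25.70 = 1273.5 (feasible in tier 1): TC = 22,400×£25.70 + (22,400/1273.5)×307 + (1273.5/2)×0.33×£25.70 = £586,480.20.
EOQ at £25.35 = 1282.2 < 15000, so use break Q=15000: TC = 22,400×£25.35 + (22,400/15000.0)×307 + (15000.0/2)×0.33×£25.35 = £631,039.70.
Lowest total cost is £586,480.20 at Q = 1273.5.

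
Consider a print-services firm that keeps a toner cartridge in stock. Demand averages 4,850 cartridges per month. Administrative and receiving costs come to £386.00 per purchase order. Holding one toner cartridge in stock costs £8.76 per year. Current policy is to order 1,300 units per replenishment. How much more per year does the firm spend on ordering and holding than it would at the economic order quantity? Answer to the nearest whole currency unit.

Extra cost ≈ £3,136 per year

Annual demand D = 4,850 × 12 = 58,200.
EOQ = √(2DS/H) = √(2 × 58,200 × 386 / 8.76) ≈ 2264.74.
Cost at Q* = (D/Q*)S + (Q*/2)H = √(2DSH) ≈ £19,839.11.
Cost at Q = 1,300: (58,200/1,300)×386 + (1,300/2)×8.76 = £17,280.92 + £5,694.00 = £22,974.92.
Excess = £22,974.92 − £19,839.11 = £3,135.81.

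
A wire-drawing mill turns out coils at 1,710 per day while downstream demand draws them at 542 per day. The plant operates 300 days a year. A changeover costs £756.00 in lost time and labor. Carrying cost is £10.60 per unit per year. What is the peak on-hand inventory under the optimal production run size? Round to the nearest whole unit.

I_max ≈ 3,980 coils

Annual demand D = 542 × 300 = 162,600.
Production build-up factor (1 − d/p) = 1 − 542/1,710 = 0.6830.
Q* = √(2DS / (H(1 − d/p))) = √(2 × 162,600 × 756 / (10.6 × 0.6830)).
= √(245,851,200 / 7.2402) ≈ 5827.199.
Maximum inventory = Q*(1 − d/p) = 5827.199 × 0.6830 ≈ 3980.216.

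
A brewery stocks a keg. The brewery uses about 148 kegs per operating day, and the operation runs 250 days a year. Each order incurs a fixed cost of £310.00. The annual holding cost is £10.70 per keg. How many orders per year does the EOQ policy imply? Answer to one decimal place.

Annual demand D = 148 × 250 = 37,000.
Q* = √(2DS/H) = √(2 × 37,000 × 310 / 10.7) ≈ 1464.21.
Orders per year = D / Q* = 37,000 / 1464.21 ≈ 25.270.

N ≈ 25.3 orders per year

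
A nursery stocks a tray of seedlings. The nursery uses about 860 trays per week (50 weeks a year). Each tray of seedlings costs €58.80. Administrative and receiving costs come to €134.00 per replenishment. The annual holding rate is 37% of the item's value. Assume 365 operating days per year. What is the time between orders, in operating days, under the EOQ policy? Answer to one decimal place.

T ≈ 6.2 days

Annual demand D = 860 × 50 = 43,000.
Holding cost H = 0.37 × €58.80 = €21.7560 per unit per year.
The optimal lot size = √(2DS/H) = √(2 × 43,000 × 134 / 21.756) ≈ 727.80.
Cycle time = Q*/D × 365 = 727.80 / 43,000 × 365 ≈ 6.178 days.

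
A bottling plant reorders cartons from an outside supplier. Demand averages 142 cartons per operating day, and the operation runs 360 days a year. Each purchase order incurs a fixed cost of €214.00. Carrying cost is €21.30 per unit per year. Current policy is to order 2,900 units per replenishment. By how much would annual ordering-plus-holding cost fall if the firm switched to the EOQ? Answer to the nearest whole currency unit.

Extra cost ≈ €13,070 per year

Annual demand D = 142 × 360 = 51,120.
EOQ = √(2DS/H) = √(2 × 51,120 × 214 / 21.3) ≈ 1013.51.
Cost at Q* = (D/Q*)S + (Q*/2)H = √(2DSH) ≈ €21,587.74.
Cost at Q = 2,900: (51,120/2,900)×214 + (2,900/2)×21.3 = €3,772.30 + €30,885.00 = €34,657.30.
Excess = €34,657.30 − €21,587.74 = €13,069.57.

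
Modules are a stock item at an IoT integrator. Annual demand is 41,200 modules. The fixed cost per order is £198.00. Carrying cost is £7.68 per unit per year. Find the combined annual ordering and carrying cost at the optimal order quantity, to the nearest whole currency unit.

TC* ≈ £11,194

Q* = √(2DS/H) = √(2 × 41,200 × 198 / 7.68) ≈ 1457.52.
At the optimum the two cost components are equal, so total cost = 2·(Q*/2)H = Q*·H.
Minimum total = √(2DSH) = √(2 × 41,200 × 198 × 7.68) ≈ 11193.781.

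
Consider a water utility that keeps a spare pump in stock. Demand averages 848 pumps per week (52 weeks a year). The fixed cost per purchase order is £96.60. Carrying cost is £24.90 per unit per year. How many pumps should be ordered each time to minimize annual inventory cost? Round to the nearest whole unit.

Annual demand D = 848 × 52 = 44,096.
EOQ = √(2DS / H) = √(2 × 44,096 × 96.6 / 24.9).
= √(8,519,347.2 / 24.9) = √342,142.4578 ≈ 584.929.

Q* ≈ 585 pumps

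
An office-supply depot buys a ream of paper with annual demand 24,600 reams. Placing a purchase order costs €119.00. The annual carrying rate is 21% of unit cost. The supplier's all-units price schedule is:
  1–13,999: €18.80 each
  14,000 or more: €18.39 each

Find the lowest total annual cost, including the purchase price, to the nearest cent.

TC* ≈ €467,287.78

Holding cost per unit per year at price C is H = 0.21·C.
Candidates are each tier's EOQ (if it falls in that tier) and each price-break quantity.
EOQ at €18.80 = 1217.8 (feasible in tier 1): TC = 24,600×€18.80 + (24,600/1217.8)×119 + (1217.8/2)×0.21×€18.80 = €467,287.78.
EOQ at €18.39 = 1231.3 < 14000, so use break Q=14000: TC = 24,600×€18.39 + (24,600/14000.0)×119 + (14000.0/2)×0.21×€18.39 = €479,636.40.
Lowest total cost among the candidates is at Q = 1217.8.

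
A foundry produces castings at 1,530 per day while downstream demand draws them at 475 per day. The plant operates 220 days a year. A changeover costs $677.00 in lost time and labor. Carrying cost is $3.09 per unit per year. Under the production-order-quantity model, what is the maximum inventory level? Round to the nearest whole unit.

I_max ≈ 5,619 castings

Annual demand D = 475 × 220 = 104,500.
Production build-up factor (1 − d/p) = 1 − 475/1,530 = 0.6895.
Q* = √(2DS / (H(1 − d/p))) = √(2 × 104,500 × 677 / (3.09 × 0.6895)).
= √(141,493,000 / 2.1307) ≈ 8149.064.
Maximum inventory = Q*(1 − d/p) = 8149.064 × 0.6895 ≈ 5619.126.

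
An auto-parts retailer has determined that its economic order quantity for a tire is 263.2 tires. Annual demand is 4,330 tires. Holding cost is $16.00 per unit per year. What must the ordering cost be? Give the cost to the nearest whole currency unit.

Squaring Q* = √(2DS/H) gives Q*² = 2DS/H.
From Q* = √(2DS/H): S = Q*²H / (2D) = 263.2² × 16 / (2 × 4,330) = 127.9894.

S ≈ $128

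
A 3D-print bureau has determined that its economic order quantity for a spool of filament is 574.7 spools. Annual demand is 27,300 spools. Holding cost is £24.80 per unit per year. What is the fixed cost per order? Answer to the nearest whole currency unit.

S ≈ £150

The basic EOQ model gives Q* = √(2DS/H); rearrange for the unknown.
From Q* = √(2DS/H): S = Q*²H / (2D) = 574.7² × 24.8 / (2 × 27,300) = 150.0173.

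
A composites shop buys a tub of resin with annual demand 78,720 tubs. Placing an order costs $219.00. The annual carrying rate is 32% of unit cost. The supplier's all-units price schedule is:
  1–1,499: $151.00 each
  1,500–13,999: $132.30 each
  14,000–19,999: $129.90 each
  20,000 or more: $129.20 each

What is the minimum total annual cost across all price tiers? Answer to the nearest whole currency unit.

TC* ≈ $10,457,901

Holding cost per unit per year at price C is H = 0.32·C.
Evaluate total cost at each tier's feasible EOQ or, if the EOQ is below the tier, at the tier's minimum quantity.
EOQ at $151.00 = 844.7 (feasible in tier 1): TC = 78,720×$151.00 + (78,720/844.7)×219 + (844.7/2)×0.32×$151.00 = $11,927,537.19.
EOQ at $132.30 = 902.5 < 1500, so use break Q=1500: TC = 78,720×$132.30 + (78,720/1500.0)×219 + (1500.0/2)×0.32×$132.30 = $10,457,901.12.
EOQ at $129.90 = 910.8 < 14000, so use break Q=14000: TC = 78,720×$129.90 + (78,720/14000.0)×219 + (14000.0/2)×0.32×$129.90 = $10,517,935.41.
EOQ at $129.20 = 913.2 < 20000, so use break Q=20000: TC = 78,720×$129.20 + (78,720/20000.0)×219 + (20000.0/2)×0.32×$129.20 = $10,584,925.98.
Lowest total cost among the candidates is at Q = 1500.0.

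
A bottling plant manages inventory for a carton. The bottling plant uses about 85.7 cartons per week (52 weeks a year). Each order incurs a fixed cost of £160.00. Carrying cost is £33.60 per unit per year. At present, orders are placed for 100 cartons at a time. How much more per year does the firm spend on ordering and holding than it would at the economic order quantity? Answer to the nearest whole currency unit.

Extra cost ≈ £1,888 per year

Annual demand D = 85.7 × 52 = 4,456.4.
EOQ = √(2DS/H) = √(2 × 4,456.4 × 160 / 33.6) ≈ 206.01.
Cost at Q* = (D/Q*)S + (Q*/2)H = √(2DSH) ≈ £6,922.08.
Cost at Q = 100: (4,456.4/100)×160 + (100/2)×33.6 = £7,130.24 + £1,680.00 = £8,810.24.
Excess = £8,810.24 − £6,922.08 = £1,888.16.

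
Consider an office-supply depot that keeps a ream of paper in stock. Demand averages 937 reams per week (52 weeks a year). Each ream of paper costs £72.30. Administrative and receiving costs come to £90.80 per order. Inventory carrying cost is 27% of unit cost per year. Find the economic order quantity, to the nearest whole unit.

Annual demand D = 937 × 52 = 48,724.
Holding cost H = 0.27 × £72.30 = £19.5210 per unit per year.
EOQ = √(2DS / H) = √(2 × 48,724 × 90.8 / 19.521).
= √(8,848,278.4 / 19.521) = √453,269.73 ≈ 673.253.

Q* ≈ 673 reams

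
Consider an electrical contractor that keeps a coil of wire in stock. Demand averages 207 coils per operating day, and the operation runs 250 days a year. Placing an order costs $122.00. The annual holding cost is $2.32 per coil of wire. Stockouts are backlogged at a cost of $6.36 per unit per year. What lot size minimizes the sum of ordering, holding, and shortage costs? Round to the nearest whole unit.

Annual demand D = 207 × 250 = 51,750.
With planned backorders, Q* = √(2DS/H) · √((H+B)/B).
√(2DS/H) = √(2 × 51,750 × 122 / 2.32) = 2332.954.
√((H+B)/B) = √((2.32+6.36)/6.36) = 1.1682.
Q* ≈ 2725.445.

Q* ≈ 2,725 coils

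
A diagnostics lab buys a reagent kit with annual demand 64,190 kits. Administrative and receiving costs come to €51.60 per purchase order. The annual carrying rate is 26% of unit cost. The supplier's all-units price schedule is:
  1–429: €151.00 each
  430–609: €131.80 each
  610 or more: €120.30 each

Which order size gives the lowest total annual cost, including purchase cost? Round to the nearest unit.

Holding cost per unit per year at price C is H = 0.26·C.
Candidates are each tier's EOQ (if it falls in that tier) and each price-break quantity.
EOQ at €151.00 = 410.8 (feasible in tier 1): TC = 64,190×€151.00 + (64,190/410.8)×51.6 + (410.8/2)×0.26×€151.00 = €9,708,816.82.
EOQ at €131.80 = 439.7 (feasible in tier 2): TC = 64,190×€131.80 + (64,190/439.7)×51.6 + (439.7/2)×0.26×€131.80 = €8,475,308.69.
EOQ at €120.30 = 460.2 < 610, so use break Q=610: TC = 64,190×€120.30 + (64,190/610.0)×51.6 + (610.0/2)×0.26×€120.30 = €7,737,026.63.
Lowest total cost is €7,737,026.63 at Q = 610.0.

Q* ≈ 610 kits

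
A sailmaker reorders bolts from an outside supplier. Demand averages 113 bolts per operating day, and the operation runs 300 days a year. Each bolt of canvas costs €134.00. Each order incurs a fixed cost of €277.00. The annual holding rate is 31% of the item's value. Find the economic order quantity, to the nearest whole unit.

Annual demand D = 113 × 300 = 33,900.
Holding cost H = 0.31 × €134.00 = €41.5400 per unit per year.
EOQ = √(2DS / H) = √(2 × 33,900 × 277 / 41.54).
= √(18,780,600 / 41.54) = √452,108.8108 ≈ 672.390.

Q* ≈ 672 bolts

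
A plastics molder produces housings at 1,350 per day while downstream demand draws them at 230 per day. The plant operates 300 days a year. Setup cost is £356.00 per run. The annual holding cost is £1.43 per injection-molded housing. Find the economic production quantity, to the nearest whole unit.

Annual demand D = 230 × 300 = 69,000.
Production build-up factor (1 − d/p) = 1 − 230/1,350 = 0.8296.
Q* = √(2DS / (H(1 − d/p))) = √(2 × 69,000 × 356 / (1.43 × 0.8296)).
= √(49,128,000 / 1.1864) ≈ 6435.087.

Q* ≈ 6,435 housings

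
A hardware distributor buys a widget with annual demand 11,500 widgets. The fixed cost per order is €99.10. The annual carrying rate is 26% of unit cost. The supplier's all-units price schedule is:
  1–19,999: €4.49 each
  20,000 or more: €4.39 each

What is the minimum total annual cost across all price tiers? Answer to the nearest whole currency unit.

TC* ≈ €53,266

Holding cost per unit per year at price C is H = 0.26·C.
Evaluate total cost at each tier's feasible EOQ or, if the EOQ is below the tier, at the tier's minimum quantity.
EOQ at €4.49 = 1397.3 (feasible in tier 1): TC = 11,500×€4.49 + (11,500/1397.3)×99.1 + (1397.3/2)×0.26×€4.49 = €53,266.21.
EOQ at €4.39 = 1413.1 < 20000, so use break Q=20000: TC = 11,500×€4.39 + (11,500/20000.0)×99.1 + (20000.0/2)×0.26×€4.39 = €61,955.98.
Lowest total cost among the candidates is at Q = 1397.3.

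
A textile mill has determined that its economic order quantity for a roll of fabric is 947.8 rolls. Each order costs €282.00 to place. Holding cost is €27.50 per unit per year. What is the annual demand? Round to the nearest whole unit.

Invert the EOQ relation Q*² = 2DS/H.
From Q* = √(2DS/H): D = Q*²H / (2S) = 947.8² × 27.5 / (2 × 282) = 43801.300.

D ≈ 43,801 rolls per year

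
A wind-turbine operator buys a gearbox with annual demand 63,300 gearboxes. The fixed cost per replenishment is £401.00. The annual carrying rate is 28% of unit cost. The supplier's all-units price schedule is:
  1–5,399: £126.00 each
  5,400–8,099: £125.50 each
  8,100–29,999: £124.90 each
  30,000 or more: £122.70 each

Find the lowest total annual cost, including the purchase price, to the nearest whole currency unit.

TC* ≈ £8,018,121

Holding cost per unit per year at price C is H = 0.28·C.
For each price level, check whether its EOQ is feasible; otherwise the best quantity at that price is the breakpoint.
EOQ at £126.00 = 1199.6 (feasible in tier 1): TC = 63,300×£126.00 + (63,300/1199.6)×401 + (1199.6/2)×0.28×£126.00 = £8,018,120.75.
EOQ at £125.50 = 1202.0 < 5400, so use break Q=5400: TC = 63,300×£125.50 + (63,300/5400.0)×401 + (5400.0/2)×0.28×£125.50 = £8,043,728.61.
EOQ at £124.90 = 1204.8 < 8100, so use break Q=8100: TC = 63,300×£124.90 + (63,300/8100.0)×401 + (8100.0/2)×0.28×£124.90 = £8,050,940.34.
EOQ at £122.70 = 1215.6 < 30000, so use break Q=30000: TC = 63,300×£122.70 + (63,300/30000.0)×401 + (30000.0/2)×0.28×£122.70 = £8,283,096.11.
Lowest total cost among the candidates is at Q = 1199.6.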